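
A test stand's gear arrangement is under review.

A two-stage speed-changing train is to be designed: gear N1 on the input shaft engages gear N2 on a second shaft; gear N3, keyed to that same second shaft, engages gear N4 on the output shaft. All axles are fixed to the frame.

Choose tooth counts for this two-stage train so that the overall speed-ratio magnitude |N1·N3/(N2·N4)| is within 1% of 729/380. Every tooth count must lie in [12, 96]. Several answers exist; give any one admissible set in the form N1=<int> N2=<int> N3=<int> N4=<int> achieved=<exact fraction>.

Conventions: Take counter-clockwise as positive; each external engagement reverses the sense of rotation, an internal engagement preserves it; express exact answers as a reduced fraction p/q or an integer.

design class (target 729/380): fixed-axis compound train
target = 729/380 in lowest terms: an exact hit needs N1·N3 = k·729 and N2·N4 = k·380 for one integer k, every count in [12, 96]; additionally prefer no 1:1 stage (N1 ≠ N2, N3 ≠ N4)
k = 1: N1·N3 = 729 = 27·27, N2·N4 = 380 = 19·20
achieved = 27·27/(19·20) = 729/380; |achieved − target| = 0 ≤ 729/38000 ✓

N1=27 N2=19 N3=27 N4=20 achieved=729/380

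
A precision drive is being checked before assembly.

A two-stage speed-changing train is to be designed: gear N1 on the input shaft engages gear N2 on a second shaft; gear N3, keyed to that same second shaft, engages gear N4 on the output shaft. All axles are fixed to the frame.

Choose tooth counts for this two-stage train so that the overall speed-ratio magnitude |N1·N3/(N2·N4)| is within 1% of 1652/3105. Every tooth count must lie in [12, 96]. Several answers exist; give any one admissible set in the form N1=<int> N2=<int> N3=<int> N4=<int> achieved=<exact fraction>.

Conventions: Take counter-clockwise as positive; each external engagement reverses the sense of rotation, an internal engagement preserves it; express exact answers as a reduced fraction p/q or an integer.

N1=28 N2=45 N3=59 N4=69 achieved=1652/3105

design class (target 1652/3105): fixed-axis compound train
target = 1652/3105 in lowest terms: an exact hit needs N1·N3 = k·1652 and N2·N4 = k·3105 for one integer k, every count in [12, 96]; additionally prefer no 1:1 stage (N1 ≠ N2, N3 ≠ N4)
k = 1: N1·N3 = 1652 = 28·59, N2·N4 = 3105 = 45·69
achieved = 28·59/(45·69) = 1652/3105; |achieved − target| = 0 ≤ 413/77625 ✓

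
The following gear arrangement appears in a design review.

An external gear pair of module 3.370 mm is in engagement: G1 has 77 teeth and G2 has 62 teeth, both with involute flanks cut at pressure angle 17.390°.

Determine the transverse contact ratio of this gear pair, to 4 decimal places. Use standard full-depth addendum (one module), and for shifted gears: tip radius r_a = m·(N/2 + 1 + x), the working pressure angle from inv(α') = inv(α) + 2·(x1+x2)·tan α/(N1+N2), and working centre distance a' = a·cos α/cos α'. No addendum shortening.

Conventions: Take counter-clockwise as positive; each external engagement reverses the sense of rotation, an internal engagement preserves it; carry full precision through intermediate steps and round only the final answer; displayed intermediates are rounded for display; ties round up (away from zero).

topology: single-mesh involute geometry — m = 3.370, 77T/62T pair
base radii: r_b1 = 123.814681, r_b2 = 99.694938
tip radii: r_a1 = 133.115000, r_a2 = 107.840000
no profile shift: α' = α, a' = a
action lengths: √(r_a1²−r_b1²) = 48.882798, √(r_a2²−r_b2²) = 41.114291
base pitch p_b = π·m·cos α = 10.103254
CR = (48.882798 + 41.114291 − 234.215000·sin 17.39000°)/10.103254 = 1.979190
contact ratio ≈ 1.9792

1.9792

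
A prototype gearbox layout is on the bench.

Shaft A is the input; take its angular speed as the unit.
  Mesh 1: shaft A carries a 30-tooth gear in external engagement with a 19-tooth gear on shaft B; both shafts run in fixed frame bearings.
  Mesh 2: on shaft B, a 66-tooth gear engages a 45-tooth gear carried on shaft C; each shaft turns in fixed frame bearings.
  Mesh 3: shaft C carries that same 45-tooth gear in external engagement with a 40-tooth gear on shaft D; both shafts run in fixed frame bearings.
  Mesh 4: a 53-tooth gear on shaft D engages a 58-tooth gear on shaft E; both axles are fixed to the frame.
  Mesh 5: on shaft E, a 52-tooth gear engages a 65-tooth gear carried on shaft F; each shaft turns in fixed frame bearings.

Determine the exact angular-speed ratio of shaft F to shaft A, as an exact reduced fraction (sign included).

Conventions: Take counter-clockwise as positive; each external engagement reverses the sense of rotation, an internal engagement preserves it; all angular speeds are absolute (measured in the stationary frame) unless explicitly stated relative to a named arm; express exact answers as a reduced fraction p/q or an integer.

class = fixed-axis compound train [5 meshes; 5 ratios multiply, 5 sense flips]
mesh 1 [30T→19T]: running ratio 30/19, sense −
mesh 2 [66T→45T]: running ratio 44/19, sense +
mesh 3 [45T→40T]: running ratio 99/38, sense −
mesh 4 [53T→58T]: running ratio 5247/2204, sense +
mesh 5 [52T→65T]: running ratio 5247/2755, sense −
ω_out/ω_in = -5247/2755

-5247/2755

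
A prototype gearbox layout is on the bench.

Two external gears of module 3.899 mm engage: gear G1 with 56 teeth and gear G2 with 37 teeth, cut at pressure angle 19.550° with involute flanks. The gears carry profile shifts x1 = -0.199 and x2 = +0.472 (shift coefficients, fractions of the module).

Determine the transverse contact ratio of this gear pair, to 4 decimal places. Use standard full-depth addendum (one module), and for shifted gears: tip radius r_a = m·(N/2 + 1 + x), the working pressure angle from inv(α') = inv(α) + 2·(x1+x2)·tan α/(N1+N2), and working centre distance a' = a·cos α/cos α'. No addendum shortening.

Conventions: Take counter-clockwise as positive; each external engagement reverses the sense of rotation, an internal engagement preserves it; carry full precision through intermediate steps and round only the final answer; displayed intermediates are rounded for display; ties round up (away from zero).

single-mesh involute tooth geometry (56T engaging 37T at module 3.899)
base radii: r_b1 = 102.878216, r_b2 = 67.973107
tip radii: r_a1 = 112.295099, r_a2 = 77.870828
inv(α') = inv(19.550°) + 2·(-0.199+0.472)·tan α/(56+37) = 0.01597389  ⇒  α' = 20.45139°
a' = a·cos α / cos α' = 181.3035·cos 19.550°/cos 20.45139° = 182.344697
action lengths: √(r_a1²−r_b1²) = 45.014020, √(r_a2²−r_b2²) = 37.993718
base pitch p_b = π·m·cos α = 11.542909
CR = (45.014020 + 37.993718 − 182.344697·sin 20.45139°)/11.542909 = 1.671520
contact ratio ≈ 1.6715

1.6715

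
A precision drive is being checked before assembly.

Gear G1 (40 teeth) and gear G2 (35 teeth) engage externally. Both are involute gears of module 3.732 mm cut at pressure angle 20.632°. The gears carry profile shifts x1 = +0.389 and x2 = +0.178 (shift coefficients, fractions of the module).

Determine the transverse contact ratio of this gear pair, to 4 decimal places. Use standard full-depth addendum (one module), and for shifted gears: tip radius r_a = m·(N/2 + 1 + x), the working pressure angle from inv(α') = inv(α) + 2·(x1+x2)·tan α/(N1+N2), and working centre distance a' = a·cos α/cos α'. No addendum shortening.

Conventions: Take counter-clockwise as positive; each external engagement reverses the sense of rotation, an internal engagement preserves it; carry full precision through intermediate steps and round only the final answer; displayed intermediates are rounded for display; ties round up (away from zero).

topology: single-mesh involute geometry — m = 3.732, 40T/35T pair
base radii: r_b1 = 69.852806, r_b2 = 61.121205
tip radii: r_a1 = 79.823748, r_a2 = 69.706296
inv(α') = inv(20.632°) + 2·(+0.389+0.178)·tan α/(40+35) = 0.02210938  ⇒  α' = 22.69674°
a' = a·cos α / cos α' = 139.9500·cos 20.632°/cos 22.69674° = 141.968010
action lengths: √(r_a1²−r_b1²) = 38.631804, √(r_a2²−r_b2²) = 33.513669
base pitch p_b = π·m·cos α = 10.972453
CR = (38.631804 + 33.513669 − 141.968010·sin 22.69674°)/10.972453 = 1.582746
contact ratio ≈ 1.5827

1.5827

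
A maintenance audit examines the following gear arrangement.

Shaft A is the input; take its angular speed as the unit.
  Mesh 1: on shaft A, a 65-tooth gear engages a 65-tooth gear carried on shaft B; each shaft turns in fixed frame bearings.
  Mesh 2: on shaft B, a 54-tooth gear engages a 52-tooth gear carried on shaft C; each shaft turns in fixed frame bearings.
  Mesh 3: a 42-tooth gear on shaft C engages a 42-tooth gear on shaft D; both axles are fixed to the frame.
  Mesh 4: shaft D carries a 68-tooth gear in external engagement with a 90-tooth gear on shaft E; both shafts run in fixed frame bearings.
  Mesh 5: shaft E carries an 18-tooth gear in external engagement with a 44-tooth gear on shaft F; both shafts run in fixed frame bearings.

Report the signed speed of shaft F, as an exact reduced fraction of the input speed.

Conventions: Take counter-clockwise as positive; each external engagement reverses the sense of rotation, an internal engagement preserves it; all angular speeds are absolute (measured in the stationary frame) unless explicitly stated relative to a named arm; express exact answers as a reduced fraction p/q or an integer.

-459/1430

5-mesh fixed-axis compound train (all bearings frame-fixed)
mesh 1 [65T→65T]: |ω|/ω_in = 1×65/65 = 1, sense flips to −
mesh 2 [54T→52T]: |ω|/ω_in = 1×54/52 = 27/26, sense flips to +
mesh 3 [42T→42T]: |ω|/ω_in = (27/26)×42/42 = 27/26, sense flips to −
mesh 4 [68T→90T]: |ω|/ω_in = (27/26)×68/90 = 51/65, sense flips to +
mesh 5 [18T→44T]: |ω|/ω_in = (51/65)×18/44 = 459/1430, sense flips to −
signed output speed (× input speed) = -459/1430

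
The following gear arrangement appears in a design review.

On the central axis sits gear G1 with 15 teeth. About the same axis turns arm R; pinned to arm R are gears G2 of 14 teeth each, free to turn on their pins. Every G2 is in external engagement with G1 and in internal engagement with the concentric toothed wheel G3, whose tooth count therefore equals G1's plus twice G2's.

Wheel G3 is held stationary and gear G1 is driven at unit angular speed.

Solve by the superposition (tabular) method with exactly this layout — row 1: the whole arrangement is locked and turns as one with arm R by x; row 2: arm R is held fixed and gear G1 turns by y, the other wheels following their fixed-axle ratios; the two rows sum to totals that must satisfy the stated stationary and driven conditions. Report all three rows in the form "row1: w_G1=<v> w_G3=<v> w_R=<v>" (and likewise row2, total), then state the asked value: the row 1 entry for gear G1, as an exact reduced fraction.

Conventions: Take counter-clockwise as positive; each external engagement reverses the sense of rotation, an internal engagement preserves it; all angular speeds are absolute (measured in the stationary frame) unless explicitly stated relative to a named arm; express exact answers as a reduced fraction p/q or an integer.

recognized (axles ride arm R): planetary set, 15/14/43 teeth
row 1: whole set turns with the arm by x
row 2 (arm held, sun turns y): ω_ring = −(15/43)·y, ω_arm = 0
boundary: total ω_ring = x − (15/43)·y = 0 and total ω_sun = x + y = 1  ⇒  y = 43/58, x = 15/58
row 2 ring = −(15/43)·43/58 = -15/58
totals (row 1 + row 2): sun 15/58 + 43/58 = 1, ring 15/58 + (-15/58) = 0, arm 15/58 + 0 = 15/58
asked cell (row1, sun) = 15/58

row1: w_G1=15/58 w_G3=15/58 w_R=15/58
row2: w_G1=43/58 w_G3=-15/58 w_R=0
total: w_G1=1 w_G3=0 w_R=15/58
asked value: 15/58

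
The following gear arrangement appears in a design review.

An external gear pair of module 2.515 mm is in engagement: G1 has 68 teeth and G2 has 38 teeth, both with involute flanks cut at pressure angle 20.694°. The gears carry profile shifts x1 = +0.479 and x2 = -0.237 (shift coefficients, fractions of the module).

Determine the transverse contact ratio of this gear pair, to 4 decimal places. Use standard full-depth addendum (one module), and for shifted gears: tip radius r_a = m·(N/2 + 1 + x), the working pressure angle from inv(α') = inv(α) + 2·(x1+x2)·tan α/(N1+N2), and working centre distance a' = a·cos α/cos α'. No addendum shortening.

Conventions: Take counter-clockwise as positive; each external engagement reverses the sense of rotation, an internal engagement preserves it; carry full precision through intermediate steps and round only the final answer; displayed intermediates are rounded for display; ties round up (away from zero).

recognized (one external pair, fixed centres): single-mesh tooth geometry, m = 2.515, N1 = 68, N2 = 38
base radii: r_b1 = 79.992984, r_b2 = 44.701962
tip radii: r_a1 = 89.229685, r_a2 = 49.703945
inv(α') = inv(20.694°) + 2·(+0.479-0.237)·tan α/(68+38) = 0.01829522  ⇒  α' = 21.36261°
a' = a·cos α / cos α' = 133.2950·cos 20.694°/cos 21.36261° = 133.894326
action lengths: √(r_a1²−r_b1²) = 39.535544, √(r_a2²−r_b2²) = 21.730549
base pitch p_b = π·m·cos α = 7.391334
CR = (39.535544 + 21.730549 − 133.894326·sin 21.36261°)/7.391334 = 1.690158
contact ratio ≈ 1.6902

1.6902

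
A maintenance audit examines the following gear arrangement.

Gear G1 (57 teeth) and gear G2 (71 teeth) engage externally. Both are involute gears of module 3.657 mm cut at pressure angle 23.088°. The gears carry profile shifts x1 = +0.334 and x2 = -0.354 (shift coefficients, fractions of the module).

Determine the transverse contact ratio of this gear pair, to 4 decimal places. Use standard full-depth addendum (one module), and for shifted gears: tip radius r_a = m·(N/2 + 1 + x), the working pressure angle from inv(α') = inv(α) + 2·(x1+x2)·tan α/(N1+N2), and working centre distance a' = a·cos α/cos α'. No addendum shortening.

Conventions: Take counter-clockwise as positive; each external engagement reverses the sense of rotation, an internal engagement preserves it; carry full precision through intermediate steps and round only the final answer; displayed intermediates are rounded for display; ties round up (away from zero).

1.6216

topology: single-mesh involute geometry — m = 3.657, 57T/71T pair
base radii: r_b1 = 95.876498, r_b2 = 119.425111
tip radii: r_a1 = 109.102938, r_a2 = 132.185922
inv(α') = inv(23.088°) + 2·(+0.334-0.354)·tan α/(57+71) = 0.02319379  ⇒  α' = 23.04591°
a' = a·cos α / cos α' = 234.0480·cos 23.088°/cos 23.04591° = 233.974797
action lengths: √(r_a1²−r_b1²) = 52.068688, √(r_a2²−r_b2²) = 56.663575
base pitch p_b = π·m·cos α = 10.568593
CR = (52.068688 + 56.663575 − 233.974797·sin 23.04591°)/10.568593 = 1.621642
contact ratio ≈ 1.6216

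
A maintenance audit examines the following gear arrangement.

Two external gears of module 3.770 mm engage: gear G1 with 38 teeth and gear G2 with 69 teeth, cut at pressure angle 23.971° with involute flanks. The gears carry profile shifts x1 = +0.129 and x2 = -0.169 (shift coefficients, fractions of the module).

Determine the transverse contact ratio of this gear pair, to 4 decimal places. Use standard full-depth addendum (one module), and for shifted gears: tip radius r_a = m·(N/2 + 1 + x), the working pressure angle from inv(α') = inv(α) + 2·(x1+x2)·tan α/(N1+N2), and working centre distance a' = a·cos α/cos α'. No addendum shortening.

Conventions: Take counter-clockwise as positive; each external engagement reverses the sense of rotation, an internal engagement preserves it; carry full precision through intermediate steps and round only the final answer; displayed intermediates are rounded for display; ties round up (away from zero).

class = single-mesh tooth geometry [involute pair 38T × 69T, m = 3.770]
base radii: r_b1 = 65.451999, r_b2 = 118.847051
tip radii: r_a1 = 75.886330, r_a2 = 133.197870
inv(α') = inv(23.971°) + 2·(+0.129-0.169)·tan α/(38+69) = 0.02591704  ⇒  α' = 23.87421°
a' = a·cos α / cos α' = 201.6950·cos 23.971°/cos 23.87421° = 201.543913
action lengths: √(r_a1²−r_b1²) = 38.402746, √(r_a2²−r_b2²) = 60.141924
base pitch p_b = π·m·cos α = 10.822290
CR = (38.402746 + 60.141924 − 201.543913·sin 23.87421°)/10.822290 = 1.568410
contact ratio ≈ 1.5684

1.5684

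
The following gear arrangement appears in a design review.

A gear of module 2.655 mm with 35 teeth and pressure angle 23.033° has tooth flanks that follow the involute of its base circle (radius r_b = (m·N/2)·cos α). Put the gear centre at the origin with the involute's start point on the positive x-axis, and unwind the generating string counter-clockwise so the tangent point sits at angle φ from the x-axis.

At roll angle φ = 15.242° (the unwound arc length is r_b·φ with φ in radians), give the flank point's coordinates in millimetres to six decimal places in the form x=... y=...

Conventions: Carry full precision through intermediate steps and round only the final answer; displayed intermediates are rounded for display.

x=44.244803 y=0.266430

recognized (one wheel, involute flank): single-mesh tooth geometry, m = 2.655, N = 35
pitch radius r_p = m·N/2 = 2.655·35/2 = 46.462500
base radius r_b = r_p·cos α = 46.462500·cos 23.033° = 42.758494
roll angle φ = 15.242° = 0.26602308 rad
x = r_b·(cos φ + φ·sin φ) = 44.244803
y = r_b·(sin φ − φ·cos φ) = 0.266430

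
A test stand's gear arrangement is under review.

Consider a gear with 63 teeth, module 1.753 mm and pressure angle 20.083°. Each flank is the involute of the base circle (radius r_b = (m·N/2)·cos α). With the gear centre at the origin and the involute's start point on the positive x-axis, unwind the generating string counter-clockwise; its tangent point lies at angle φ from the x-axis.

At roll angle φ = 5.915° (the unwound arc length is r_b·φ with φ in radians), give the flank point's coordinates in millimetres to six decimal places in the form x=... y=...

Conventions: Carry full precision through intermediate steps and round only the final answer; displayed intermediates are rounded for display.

single-mesh involute tooth geometry (63T wheel at module 1.753)
pitch radius r_p = m·N/2 = 1.753·63/2 = 55.219500
base radius r_b = r_p·cos α = 55.219500·cos 20.083° = 51.861943
roll angle φ = 5.915° = 0.10323623 rad
x = r_b·(cos φ + φ·sin φ) = 52.137572
y = r_b·(sin φ − φ·cos φ) = 0.019000

x=52.137572 y=0.019000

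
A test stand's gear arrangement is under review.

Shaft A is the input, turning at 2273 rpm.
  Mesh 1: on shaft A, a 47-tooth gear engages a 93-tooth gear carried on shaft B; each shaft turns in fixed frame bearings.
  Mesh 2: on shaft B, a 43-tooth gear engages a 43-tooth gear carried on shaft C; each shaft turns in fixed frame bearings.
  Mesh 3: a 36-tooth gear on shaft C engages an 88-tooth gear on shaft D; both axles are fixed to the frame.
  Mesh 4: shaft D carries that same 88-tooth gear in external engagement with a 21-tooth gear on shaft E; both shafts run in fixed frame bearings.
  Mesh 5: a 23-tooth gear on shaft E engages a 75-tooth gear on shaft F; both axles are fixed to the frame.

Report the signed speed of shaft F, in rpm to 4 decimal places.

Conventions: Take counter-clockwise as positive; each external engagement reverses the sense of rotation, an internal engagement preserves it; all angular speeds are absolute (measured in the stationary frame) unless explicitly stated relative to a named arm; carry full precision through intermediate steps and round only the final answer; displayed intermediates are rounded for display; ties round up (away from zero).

class = fixed-axis compound train [5 meshes; 5 ratios multiply, 5 sense flips]
mesh 1 [47T→93T]: ω = 2273.0000×47/93 = 1148.7204 rpm, sense flips to −
mesh 2 [43T→43T]: ω = 1148.7204×43/43 = 1148.7204 rpm, sense flips to +
mesh 3 [36T→88T]: ω = 1148.7204×36/88 = 469.9311 rpm, sense flips to −
mesh 4 [88T→21T]: ω = 469.9311×88/21 = 1969.2350 rpm, sense flips to +
mesh 5 [23T→75T]: ω = 1969.2350×23/75 = 603.8987 rpm, sense flips to −
signed output speed = -603.8987 rpm

-603.8987 rpm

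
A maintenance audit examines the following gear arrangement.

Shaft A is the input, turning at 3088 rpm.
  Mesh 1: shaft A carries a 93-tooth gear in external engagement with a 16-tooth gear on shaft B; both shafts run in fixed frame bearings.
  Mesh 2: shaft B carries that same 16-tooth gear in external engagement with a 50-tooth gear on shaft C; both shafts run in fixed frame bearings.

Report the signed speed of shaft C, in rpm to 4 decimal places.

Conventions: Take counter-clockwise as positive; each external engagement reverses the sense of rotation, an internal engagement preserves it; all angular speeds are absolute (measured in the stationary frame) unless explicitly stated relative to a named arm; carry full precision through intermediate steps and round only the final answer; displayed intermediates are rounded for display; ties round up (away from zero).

+5743.6800 rpm

class = fixed-axis compound train [2 meshes; 2 ratios multiply, 2 sense flips]
mesh 1 [93T→16T]: ω = 3088.0000×93/16 = 17949.0000 rpm, sense flips to −
mesh 2 [16T→50T]: ω = 17949.0000×16/50 = 5743.6800 rpm, sense flips to +
signed output speed = +5743.6800 rpm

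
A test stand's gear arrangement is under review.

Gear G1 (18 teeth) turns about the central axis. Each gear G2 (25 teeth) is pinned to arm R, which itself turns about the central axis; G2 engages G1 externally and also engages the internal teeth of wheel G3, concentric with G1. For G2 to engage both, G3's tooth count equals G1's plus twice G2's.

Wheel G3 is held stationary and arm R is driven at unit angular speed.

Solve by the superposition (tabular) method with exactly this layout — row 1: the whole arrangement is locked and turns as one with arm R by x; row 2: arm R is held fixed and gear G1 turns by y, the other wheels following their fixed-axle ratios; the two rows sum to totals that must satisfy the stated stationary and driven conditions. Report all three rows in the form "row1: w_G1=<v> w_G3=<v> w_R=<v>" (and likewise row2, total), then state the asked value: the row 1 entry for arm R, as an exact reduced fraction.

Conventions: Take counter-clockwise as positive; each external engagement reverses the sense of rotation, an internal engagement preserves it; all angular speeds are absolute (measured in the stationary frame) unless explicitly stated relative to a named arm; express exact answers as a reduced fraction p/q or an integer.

topology: planetary set — G1 18T / G2 25T / G3 68T, arm = carrier (Willis)
superposition row 1 [locked train]: every member turns x
row 2 — arm fixed, fixed-axis ratios: sun y, ring −(18/68)·y, arm 0
boundary: total ω_ring = x − (18/68)·y = 0 and total ω_arm = x = 1  ⇒  y = 34/9, x = 1
row 2 ring = −(18/68)·34/9 = -1
totals (row 1 + row 2): sun 1 + 34/9 = 43/9, ring 1 + (-1) = 0, arm 1 + 0 = 1
asked cell (row1, arm) = 1

row1: w_G1=1 w_G3=1 w_R=1
row2: w_G1=34/9 w_G3=-1 w_R=0
total: w_G1=43/9 w_G3=0 w_R=1
asked value: 1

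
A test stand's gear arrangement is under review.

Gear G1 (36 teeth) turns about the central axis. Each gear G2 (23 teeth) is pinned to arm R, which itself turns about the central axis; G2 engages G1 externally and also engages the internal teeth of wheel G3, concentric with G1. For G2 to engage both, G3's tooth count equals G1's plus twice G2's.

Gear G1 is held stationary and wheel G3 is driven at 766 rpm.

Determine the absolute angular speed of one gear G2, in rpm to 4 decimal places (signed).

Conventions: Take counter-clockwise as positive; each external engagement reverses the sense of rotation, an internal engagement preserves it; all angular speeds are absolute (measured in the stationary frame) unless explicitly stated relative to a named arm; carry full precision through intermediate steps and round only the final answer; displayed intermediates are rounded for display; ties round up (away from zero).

+1365.4783 rpm

class = planetary set [G3 = 36+2·23 = 82; Willis about the carrier]
normalise by the input: solve with ω_ring = 1, then scale by 766 rpm
ring teeth: 36 + 2·23 = 82
36(ω_sun−ω_arm) = −82(ω_ring−ω_arm),  ω_sun = 0, ω_ring = 1
36(0−ω_arm) = −82(1−ω_arm)  ⇒  118·ω_arm = 82  ⇒  ω_arm = 41/59
sun–planet mesh: 36·(0−41/59) = −23·(ω_p−ω_arm)  ⇒  ω_p−ω_arm = 1476/1357
ω_p = 41/59 + 1476/1357 = 41/23
scale: ω_p = 41/23 × 766 rpm = +1365.4783 rpm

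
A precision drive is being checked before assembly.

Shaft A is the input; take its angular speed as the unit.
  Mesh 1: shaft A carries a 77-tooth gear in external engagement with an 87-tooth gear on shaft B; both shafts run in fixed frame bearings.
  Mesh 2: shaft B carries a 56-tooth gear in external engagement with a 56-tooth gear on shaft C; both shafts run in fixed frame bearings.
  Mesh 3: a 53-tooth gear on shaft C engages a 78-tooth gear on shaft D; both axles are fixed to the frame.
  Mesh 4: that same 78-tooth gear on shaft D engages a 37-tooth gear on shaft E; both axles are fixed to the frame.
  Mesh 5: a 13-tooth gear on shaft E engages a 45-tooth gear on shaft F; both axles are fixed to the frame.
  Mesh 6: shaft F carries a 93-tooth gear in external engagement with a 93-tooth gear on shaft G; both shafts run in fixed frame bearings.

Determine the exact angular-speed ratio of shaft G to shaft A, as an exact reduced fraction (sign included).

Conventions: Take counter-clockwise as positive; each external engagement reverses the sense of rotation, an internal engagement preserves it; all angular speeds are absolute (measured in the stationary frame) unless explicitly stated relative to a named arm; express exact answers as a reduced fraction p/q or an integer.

53053/144855

class = fixed-axis compound train [6 meshes; 6 ratios multiply, 6 sense flips]
mesh 1 [77T→87T]: running ratio 77/87, sense −
mesh 2 [56T→56T]: running ratio 77/87, sense +
mesh 3 [53T→78T]: running ratio 4081/6786, sense −
mesh 4 [78T→37T]: running ratio 4081/3219, sense +
mesh 5 [13T→45T]: running ratio 53053/144855, sense −
mesh 6 [93T→93T]: running ratio 53053/144855, sense +
ω_out/ω_in = 53053/144855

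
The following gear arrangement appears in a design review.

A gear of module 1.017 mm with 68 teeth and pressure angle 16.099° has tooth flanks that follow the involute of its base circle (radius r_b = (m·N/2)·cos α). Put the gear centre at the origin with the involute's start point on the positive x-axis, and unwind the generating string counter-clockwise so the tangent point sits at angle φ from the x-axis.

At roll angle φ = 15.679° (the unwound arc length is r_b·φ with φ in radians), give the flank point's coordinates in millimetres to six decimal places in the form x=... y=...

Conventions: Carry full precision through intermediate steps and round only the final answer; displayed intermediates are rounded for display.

x=34.442703 y=0.225235

topology: single-mesh involute geometry — m = 1.017, N = 68
pitch radius r_p = m·N/2 = 1.017·68/2 = 34.578000
base radius r_b = r_p·cos α = 34.578000·cos 16.099° = 33.221989
roll angle φ = 15.679° = 0.27365017 rad
x = r_b·(cos φ + φ·sin φ) = 34.442703
y = r_b·(sin φ − φ·cos φ) = 0.225235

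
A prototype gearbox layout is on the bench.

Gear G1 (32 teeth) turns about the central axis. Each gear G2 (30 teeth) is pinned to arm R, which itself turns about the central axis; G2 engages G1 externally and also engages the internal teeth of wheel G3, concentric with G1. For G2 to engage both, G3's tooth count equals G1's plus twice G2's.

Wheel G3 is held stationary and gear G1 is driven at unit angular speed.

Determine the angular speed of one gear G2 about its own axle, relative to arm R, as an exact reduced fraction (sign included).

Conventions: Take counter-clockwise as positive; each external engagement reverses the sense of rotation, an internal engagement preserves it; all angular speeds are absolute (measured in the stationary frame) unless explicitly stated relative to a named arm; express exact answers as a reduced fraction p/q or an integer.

topology: planetary set — G1 32T / G2 30T / G3 92T, arm = carrier (Willis)
ring teeth: 32 + 2·30 = 92
32(ω_sun−ω_arm) = −92(ω_ring−ω_arm),  ω_ring = 0, ω_sun = 1
32(1−ω_arm) = −92(0−ω_arm)  ⇒  124·ω_arm = 32  ⇒  ω_arm = 8/31
sun–planet mesh: 32·(1−8/31) = −30·(ω_p−ω_arm)  ⇒  ω_p−ω_arm = -368/465
exact speed ratio = -368/465

-368/465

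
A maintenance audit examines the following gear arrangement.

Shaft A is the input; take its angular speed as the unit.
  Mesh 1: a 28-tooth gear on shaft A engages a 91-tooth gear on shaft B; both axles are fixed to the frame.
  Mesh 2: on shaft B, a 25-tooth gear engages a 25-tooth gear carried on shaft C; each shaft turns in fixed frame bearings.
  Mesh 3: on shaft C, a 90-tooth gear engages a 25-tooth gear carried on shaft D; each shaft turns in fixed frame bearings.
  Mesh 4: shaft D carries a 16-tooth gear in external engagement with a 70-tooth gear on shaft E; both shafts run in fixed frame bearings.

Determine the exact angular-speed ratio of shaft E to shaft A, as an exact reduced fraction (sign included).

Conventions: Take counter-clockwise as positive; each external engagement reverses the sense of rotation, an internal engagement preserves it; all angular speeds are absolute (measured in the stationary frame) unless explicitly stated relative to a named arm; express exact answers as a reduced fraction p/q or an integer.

576/2275

class = fixed-axis compound train [4 meshes; 4 ratios multiply, 4 sense flips]
mesh 1 [28T→91T]: running ratio 4/13, sense −
mesh 2 [25T→25T]: running ratio 4/13, sense +
mesh 3 [90T→25T]: running ratio 72/65, sense −
mesh 4 [16T→70T]: running ratio 576/2275, sense +
ω_out/ω_in = 576/2275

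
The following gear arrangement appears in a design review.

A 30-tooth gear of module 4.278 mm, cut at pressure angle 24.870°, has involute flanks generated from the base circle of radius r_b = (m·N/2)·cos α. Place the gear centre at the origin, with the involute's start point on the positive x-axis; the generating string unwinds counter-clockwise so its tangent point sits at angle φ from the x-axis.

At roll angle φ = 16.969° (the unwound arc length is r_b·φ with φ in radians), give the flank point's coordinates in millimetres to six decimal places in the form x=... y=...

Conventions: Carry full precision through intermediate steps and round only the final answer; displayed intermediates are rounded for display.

topology: single-mesh involute geometry — m = 4.278, N = 30
pitch radius r_p = m·N/2 = 4.278·30/2 = 64.170000
base radius r_b = r_p·cos α = 64.170000·cos 24.870° = 58.219153
roll angle φ = 16.969° = 0.29616492 rad
x = r_b·(cos φ + φ·sin φ) = 60.716743
y = r_b·(sin φ − φ·cos φ) = 0.499725

x=60.716743 y=0.499725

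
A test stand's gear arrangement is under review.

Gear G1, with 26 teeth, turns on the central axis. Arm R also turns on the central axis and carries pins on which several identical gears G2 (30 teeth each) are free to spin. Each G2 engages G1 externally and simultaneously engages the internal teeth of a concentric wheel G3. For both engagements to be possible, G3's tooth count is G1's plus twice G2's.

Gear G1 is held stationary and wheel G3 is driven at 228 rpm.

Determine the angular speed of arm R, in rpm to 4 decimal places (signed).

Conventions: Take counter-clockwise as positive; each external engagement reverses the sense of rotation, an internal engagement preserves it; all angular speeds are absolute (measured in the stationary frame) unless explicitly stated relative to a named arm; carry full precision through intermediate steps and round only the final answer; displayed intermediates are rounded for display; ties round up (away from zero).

recognized (axles ride arm R): planetary set, 26/30/86 teeth
normalise by the input: solve with ω_ring = 1, then scale by 228 rpm
ring teeth: 26 + 2·30 = 86
26(ω_sun−ω_arm) = −86(ω_ring−ω_arm),  ω_sun = 0, ω_ring = 1
26(0−ω_arm) = −86(1−ω_arm)  ⇒  112·ω_arm = 86  ⇒  ω_arm = 43/56
scale: ω_arm = 43/56 × 228 rpm = +175.0714 rpm

+175.0714 rpm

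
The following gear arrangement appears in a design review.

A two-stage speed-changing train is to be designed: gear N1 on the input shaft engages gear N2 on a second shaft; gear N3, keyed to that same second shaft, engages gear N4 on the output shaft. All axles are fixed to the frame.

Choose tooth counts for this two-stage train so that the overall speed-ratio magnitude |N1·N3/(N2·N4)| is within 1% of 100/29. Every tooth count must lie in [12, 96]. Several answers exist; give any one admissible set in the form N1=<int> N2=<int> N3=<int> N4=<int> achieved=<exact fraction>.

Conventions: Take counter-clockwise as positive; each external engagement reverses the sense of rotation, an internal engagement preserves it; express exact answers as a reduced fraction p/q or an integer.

N1=15 N2=12 N3=80 N4=29 achieved=100/29

topology: fixed-axis compound train — 2 stages, target 100/29
target = 100/29 in lowest terms: an exact hit needs N1·N3 = k·100 and N2·N4 = k·29 for one integer k, every count in [12, 96]; additionally prefer no 1:1 stage (N1 ≠ N2, N3 ≠ N4)
k = 1…11: no 1:1-free in-range split of k·100 and k·29 into factor pairs; take k = 12
k = 12: N1·N3 = 1200 = 15·80, N2·N4 = 348 = 12·29
achieved = 15·80/(12·29) = 100/29; |achieved − target| = 0 ≤ 1/29 ✓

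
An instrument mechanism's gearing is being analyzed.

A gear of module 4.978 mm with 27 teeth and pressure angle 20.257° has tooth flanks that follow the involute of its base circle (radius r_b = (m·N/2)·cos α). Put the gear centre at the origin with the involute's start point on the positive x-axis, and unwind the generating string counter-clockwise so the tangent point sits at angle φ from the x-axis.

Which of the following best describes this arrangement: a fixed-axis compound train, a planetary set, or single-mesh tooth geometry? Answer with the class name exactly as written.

single-mesh tooth geometry

topology: single-mesh involute geometry — m = 4.978, N = 27
classification: single-mesh tooth geometry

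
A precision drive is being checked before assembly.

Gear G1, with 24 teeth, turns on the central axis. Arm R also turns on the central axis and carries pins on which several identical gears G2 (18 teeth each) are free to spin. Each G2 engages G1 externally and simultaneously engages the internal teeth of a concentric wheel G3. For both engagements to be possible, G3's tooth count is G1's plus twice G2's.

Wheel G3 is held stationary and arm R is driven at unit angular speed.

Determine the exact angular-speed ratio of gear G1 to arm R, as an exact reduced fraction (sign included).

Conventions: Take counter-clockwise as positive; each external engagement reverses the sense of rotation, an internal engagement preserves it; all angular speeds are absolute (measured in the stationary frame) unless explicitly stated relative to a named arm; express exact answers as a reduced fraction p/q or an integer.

7/2

recognized (axles ride arm R): planetary set, 24/18/60 teeth
ring teeth: 24 + 2·18 = 60
24(ω_sun−ω_arm) = −60(ω_ring−ω_arm),  ω_ring = 0, ω_arm = 1
ω_sun = 1 − (60/24)(0−1) = 7/2
ω_out/ω_in = 7/2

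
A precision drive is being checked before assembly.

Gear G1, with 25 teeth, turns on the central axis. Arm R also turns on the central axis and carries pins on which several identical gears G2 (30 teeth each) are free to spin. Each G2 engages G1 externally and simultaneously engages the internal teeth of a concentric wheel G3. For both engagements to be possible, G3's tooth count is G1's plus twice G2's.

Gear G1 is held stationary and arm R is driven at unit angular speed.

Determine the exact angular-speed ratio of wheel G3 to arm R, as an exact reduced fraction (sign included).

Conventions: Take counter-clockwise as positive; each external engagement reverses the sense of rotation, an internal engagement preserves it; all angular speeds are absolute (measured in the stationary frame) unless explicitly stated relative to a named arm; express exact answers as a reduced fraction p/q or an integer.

planetary set (25T centre, 30T on arm, 85T internal) — Willis relation
ring teeth: 25 + 2·30 = 85
25(ω_sun−ω_arm) = −85(ω_ring−ω_arm),  ω_sun = 0, ω_arm = 1
ω_ring = 1 − (25/85)(0−1) = 22/17
ω_out/ω_in = 22/17

22/17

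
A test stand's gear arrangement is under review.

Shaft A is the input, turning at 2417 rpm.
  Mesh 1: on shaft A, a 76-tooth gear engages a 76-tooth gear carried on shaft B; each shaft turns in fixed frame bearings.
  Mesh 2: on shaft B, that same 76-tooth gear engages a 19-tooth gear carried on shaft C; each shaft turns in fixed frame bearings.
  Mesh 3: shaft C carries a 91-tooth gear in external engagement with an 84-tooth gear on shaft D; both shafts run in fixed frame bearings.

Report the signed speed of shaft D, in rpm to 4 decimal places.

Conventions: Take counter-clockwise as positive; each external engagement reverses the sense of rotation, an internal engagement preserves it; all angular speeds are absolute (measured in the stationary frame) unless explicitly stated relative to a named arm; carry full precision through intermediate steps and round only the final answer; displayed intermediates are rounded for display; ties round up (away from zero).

recognized (4 fixed axles, 3 meshes): fixed-axis compound train
mesh 1 [76T→76T]: ω = 2417.0000×76/76 = 2417.0000 rpm, sense flips to −
mesh 2 [76T→19T]: ω = 2417.0000×76/19 = 9668.0000 rpm, sense flips to +
mesh 3 [91T→84T]: ω = 9668.0000×91/84 = 10473.6667 rpm, sense flips to −
signed output speed = -10473.6667 rpm

-10473.6667 rpm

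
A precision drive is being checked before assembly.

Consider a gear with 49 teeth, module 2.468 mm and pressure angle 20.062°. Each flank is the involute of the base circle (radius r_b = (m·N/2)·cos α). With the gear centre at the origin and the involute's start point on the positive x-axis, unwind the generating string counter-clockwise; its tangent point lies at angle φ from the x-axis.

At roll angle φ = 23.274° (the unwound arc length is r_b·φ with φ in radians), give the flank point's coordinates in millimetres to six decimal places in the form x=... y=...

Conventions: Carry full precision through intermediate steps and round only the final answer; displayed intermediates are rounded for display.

x=61.291403 y=1.248150

single-mesh involute tooth geometry (49T wheel at module 2.468)
pitch radius r_p = m·N/2 = 2.468·49/2 = 60.466000
base radius r_b = r_p·cos α = 60.466000·cos 20.062° = 56.797042
roll angle φ = 23.274° = 0.40620793 rad
x = r_b·(cos φ + φ·sin φ) = 61.291403
y = r_b·(sin φ − φ·cos φ) = 1.248150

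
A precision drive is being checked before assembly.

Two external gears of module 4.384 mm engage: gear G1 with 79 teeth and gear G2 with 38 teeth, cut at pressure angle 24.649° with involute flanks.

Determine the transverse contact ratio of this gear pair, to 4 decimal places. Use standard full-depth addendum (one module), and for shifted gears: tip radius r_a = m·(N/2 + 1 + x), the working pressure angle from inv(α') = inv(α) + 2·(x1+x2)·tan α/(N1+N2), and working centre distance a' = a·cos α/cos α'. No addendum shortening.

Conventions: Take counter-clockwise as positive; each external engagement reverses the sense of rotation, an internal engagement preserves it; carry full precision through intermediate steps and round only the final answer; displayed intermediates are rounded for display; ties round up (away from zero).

topology: single-mesh involute geometry — m = 4.384, 79T/38T pair
base radii: r_b1 = 157.388892, r_b2 = 75.706049
tip radii: r_a1 = 177.552000, r_a2 = 87.680000
no profile shift: α' = α, a' = a
action lengths: √(r_a1²−r_b1²) = 82.179374, √(r_a2²−r_b2²) = 44.230945
base pitch p_b = π·m·cos α = 12.517767
CR = (82.179374 + 44.230945 − 256.464000·sin 24.64900°)/12.517767 = 1.553783
contact ratio ≈ 1.5538

1.5538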